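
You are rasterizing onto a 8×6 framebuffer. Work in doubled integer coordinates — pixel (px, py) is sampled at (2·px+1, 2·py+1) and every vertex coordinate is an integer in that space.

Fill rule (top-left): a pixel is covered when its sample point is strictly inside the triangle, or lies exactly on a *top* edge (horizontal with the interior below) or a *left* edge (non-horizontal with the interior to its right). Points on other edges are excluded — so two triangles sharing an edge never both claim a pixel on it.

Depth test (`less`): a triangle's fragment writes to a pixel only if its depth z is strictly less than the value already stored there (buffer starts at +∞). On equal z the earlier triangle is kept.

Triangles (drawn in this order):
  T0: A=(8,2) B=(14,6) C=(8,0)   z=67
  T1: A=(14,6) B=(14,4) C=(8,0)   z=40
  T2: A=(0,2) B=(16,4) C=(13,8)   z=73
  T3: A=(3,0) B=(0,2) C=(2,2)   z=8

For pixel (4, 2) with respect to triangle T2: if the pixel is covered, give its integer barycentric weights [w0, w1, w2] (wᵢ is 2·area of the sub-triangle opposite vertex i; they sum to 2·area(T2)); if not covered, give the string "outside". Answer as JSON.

T0:
  2·area = 12  (B↔C swapped to make it positive)
  edge (8, 2)→(8, 0): d=(0,-2) top-left  bias=+0
  edge (8, 0)→(14, 6): d=(6,6) right/bottom  bias=-1
  edge (14, 6)→(8, 2): d=(-6,-4) top-left  bias=+0
    (4,0)@(9, 1): e=[2,0,10] → .  [on edge]
    (5,1)@(11, 3): e=[6,0,6] → .  [on edge]
    (6,2)@(13, 5): e=[10,0,2] → .  [on edge]
    (7,3)@(15, 7): e=[14,0,-2] → .  [on edge]
  covered (0 px):
    . . . . . . . .
    . . . . . . . .
    . . . . . . . .
    . . . . . . . .
    . . . . . . . .
    . . . . . . . .
T1:
  2·area = 12  (B↔C swapped to make it positive)
  edge (14, 6)→(8, 0): d=(-6,-6) top-left  bias=+0
  edge (8, 0)→(14, 4): d=(6,4) right/bottom  bias=-1
  edge (14, 4)→(14, 6): d=(0,2) right/bottom  bias=-1
    (4,0)@(9, 1): e=[0,2,10] → X  [on edge]
    (5,0)@(11, 1): e=[12,-6,6] → .
    (4,1)@(9, 3): e=[-12,14,10] → .
    (5,1)@(11, 3): e=[0,6,6] → X  [on edge]
    (6,1)@(13, 3): e=[12,-2,2] → .
    (5,2)@(11, 5): e=[-12,18,6] → .
    (6,2)@(13, 5): e=[0,10,2] → X  [on edge]
    (7,2)@(15, 5): e=[12,2,-2] → .
    (6,3)@(13, 7): e=[-12,22,2] → .
    (7,3)@(15, 7): e=[0,14,-2] → .  [on edge]
  covered (3 px):
    . . . . X . . .
    . . . . . X . .
    . . . . . . X .
    . . . . . . . .
    . . . . . . . .
    . . . . . . . .
T2:
  2·area = 70
  edge (0, 2)→(16, 4): d=(16,2) right/bottom  bias=-1
  edge (16, 4)→(13, 8): d=(-3,4) right/bottom  bias=-1
  edge (13, 8)→(0, 2): d=(-13,-6) top-left  bias=+0
    (1,1)@(3, 3): e=[10,55,5] → X
    (2,1)@(5, 3): e=[6,47,17] → X
    (3,1)@(7, 3): e=[2,39,29] → X
    (4,1)@(9, 3): e=[-2,31,41] → .
    (1,2)@(3, 5): e=[42,49,-21] → .
    (2,2)@(5, 5): e=[38,41,-9] → .
    (3,2)@(7, 5): e=[34,33,3] → X
    (4,2)@(9, 5): e=[30,25,15] → X
    (5,2)@(11, 5): e=[26,17,27] → X
    (6,2)@(13, 5): e=[22,9,39] → X
    (7,2)@(15, 5): e=[18,1,51] → X
    (3,3)@(7, 7): e=[66,27,-23] → .
  covered (10 px):
    . . . . . . . .
    . X X X . . . .
    . . . X X X X X
    . . . . . X X .
    . . . . . . . .
    . . . . . . . .
T3:
  2·area = 4  (B↔C swapped to make it positive)
  edge (3, 0)→(2, 2): d=(-1,2) right/bottom  bias=-1
  edge (2, 2)→(0, 2): d=(-2,0) right/bottom  bias=-1
  edge (0, 2)→(3, 0): d=(3,-2) top-left  bias=+0
  covered (0 px):
    . . . . . . . .
    . . . . . . . .
    . . . . . . . .
    . . . . . . . .
    . . . . . . . .
    . . . . . . . .

Final: [25,15,30]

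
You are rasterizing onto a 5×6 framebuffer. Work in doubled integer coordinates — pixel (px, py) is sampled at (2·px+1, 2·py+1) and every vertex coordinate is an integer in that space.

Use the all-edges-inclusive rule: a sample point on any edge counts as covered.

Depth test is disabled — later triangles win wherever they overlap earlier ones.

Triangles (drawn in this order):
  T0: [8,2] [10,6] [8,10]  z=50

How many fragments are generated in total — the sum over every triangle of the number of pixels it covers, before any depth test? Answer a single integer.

T0:
  2·area = 16
  edge (8, 2)→(10, 6): d=(2,4) inclusive
  edge (10, 6)→(8, 10): d=(-2,4) inclusive
  edge (8, 10)→(8, 2): d=(0,-8) inclusive
    (4,2)@(9, 5): e=[2,6,8] → #
    (4,3)@(9, 7): e=[6,2,8] → #
    (4,4)@(9, 9): e=[10,-2,8] → ·
  covered (2 px):
    · · · · ·
    · · · · ·
    · · · · #
    · · · · #
    · · · · ·
    · · · · ·

Answer: 2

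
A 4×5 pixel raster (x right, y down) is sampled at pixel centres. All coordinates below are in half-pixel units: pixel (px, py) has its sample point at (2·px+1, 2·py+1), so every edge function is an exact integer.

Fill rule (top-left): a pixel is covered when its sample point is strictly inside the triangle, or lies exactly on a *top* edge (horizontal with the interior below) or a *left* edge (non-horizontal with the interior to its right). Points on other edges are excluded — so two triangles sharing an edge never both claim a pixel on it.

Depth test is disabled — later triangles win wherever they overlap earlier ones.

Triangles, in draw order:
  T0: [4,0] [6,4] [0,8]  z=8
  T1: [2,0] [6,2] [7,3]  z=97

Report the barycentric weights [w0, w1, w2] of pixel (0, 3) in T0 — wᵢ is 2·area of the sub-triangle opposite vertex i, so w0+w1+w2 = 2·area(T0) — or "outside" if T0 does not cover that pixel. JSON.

T0:
  2·area = 32
  edge (4, 0)→(6, 4): d=(2,4) right/bottom  bias=-1
  edge (6, 4)→(0, 8): d=(-6,4) right/bottom  bias=-1
  edge (0, 8)→(4, 0): d=(4,-8) top-left  bias=+0
    (1,1)@(3, 3): e=[10,18,4] → X
    (2,1)@(5, 3): e=[2,10,20] → X
    (3,1)@(7, 3): e=[-6,2,36] → .
    (1,2)@(3, 5): e=[14,6,12] → X
    (2,2)@(5, 5): e=[6,-2,28] → .
    (0,3)@(1, 7): e=[26,2,4] → X
    (1,3)@(3, 7): e=[18,-6,20] → .
    (0,4)@(1, 9): e=[30,-10,12] → .
  covered (4 px):
    . . . .
    . X X .
    . X . .
    X . . .
    . . . .
T1:
  2·area = 2
  edge (2, 0)→(6, 2): d=(4,2) right/bottom  bias=-1
  edge (6, 2)→(7, 3): d=(1,1) right/bottom  bias=-1
  edge (7, 3)→(2, 0): d=(-5,-3) top-left  bias=+0
    (2,0)@(5, 1): e=[-2,0,4] → .  [on edge]
    (3,1)@(7, 3): e=[2,0,0] → .  [on edge]
  covered (0 px):
    . . . .
    . . . .
    . . . .
    . . . .
    . . . .

Result: [2,4,26]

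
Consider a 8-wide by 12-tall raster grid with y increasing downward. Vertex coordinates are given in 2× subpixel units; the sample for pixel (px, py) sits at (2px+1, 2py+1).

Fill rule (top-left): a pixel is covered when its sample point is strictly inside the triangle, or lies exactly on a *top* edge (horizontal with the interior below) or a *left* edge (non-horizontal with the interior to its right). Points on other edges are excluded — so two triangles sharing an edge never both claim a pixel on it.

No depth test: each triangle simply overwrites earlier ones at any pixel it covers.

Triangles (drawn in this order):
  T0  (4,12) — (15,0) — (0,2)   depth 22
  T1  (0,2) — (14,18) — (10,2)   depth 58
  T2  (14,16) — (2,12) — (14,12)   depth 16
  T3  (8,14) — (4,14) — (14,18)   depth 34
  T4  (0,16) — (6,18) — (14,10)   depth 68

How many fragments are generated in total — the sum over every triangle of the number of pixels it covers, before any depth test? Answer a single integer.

T0:
  2·area = 158  (B↔C swapped to make it positive)
  edge (4, 12)→(0, 2): d=(-4,-10) top-left  bias=+0
  edge (0, 2)→(15, 0): d=(15,-2) top-left  bias=+0
  edge (15, 0)→(4, 12): d=(-11,12) right/bottom  bias=-1
    (4,0)@(9, 1): e=[94,3,61] → X
    (5,0)@(11, 1): e=[114,7,37] → X
    (6,0)@(13, 1): e=[134,11,13] → X
    (7,0)@(15, 1): e=[154,15,-11] → .
    (0,1)@(1, 3): e=[6,17,135] → X
    (1,1)@(3, 3): e=[26,21,111] → X
    (2,1)@(5, 3): e=[46,25,87] → X
    (3,1)@(7, 3): e=[66,29,63] → X
    (6,1)@(13, 3): e=[126,41,-9] → .
    (0,2)@(1, 5): e=[-2,47,113] → .
    (1,2)@(3, 5): e=[18,51,89] → X
    (5,2)@(11, 5): e=[98,67,-7] → .
  covered (18 px):
    . . . . X X X .
    X X X X X X . .
    . X X X X . . .
    . X X X . . . .
    . X X . . . . .
    . . . . . . . .
    . . . . . . . .
    . . . . . . . .
    . . . . . . . .
    . . . . . . . .
    . . . . . . . .
    . . . . . . . .
T1:
  2·area = 160  (B↔C swapped to make it positive)
  edge (0, 2)→(10, 2): d=(10,0) top-left  bias=+0
  edge (10, 2)→(14, 18): d=(4,16) right/bottom  bias=-1
  edge (14, 18)→(0, 2): d=(-14,-16) top-left  bias=+0
    (0,1)@(1, 3): e=[10,148,2] → X
    (1,1)@(3, 3): e=[10,116,34] → X
    (2,1)@(5, 3): e=[10,84,66] → X
    (3,1)@(7, 3): e=[10,52,98] → X
    (4,1)@(9, 3): e=[10,20,130] → X
    (5,1)@(11, 3): e=[10,-12,162] → .
    (0,2)@(1, 5): e=[30,156,-26] → .
    (1,2)@(3, 5): e=[30,124,6] → X
    (5,2)@(11, 5): e=[30,-4,134] → .
    (1,3)@(3, 7): e=[50,132,-22] → .
    (2,3)@(5, 7): e=[50,100,10] → X
    (5,3)@(11, 7): e=[50,4,106] → X
  covered (20 px):
    . . . . . . . .
    X X X X X . . .
    . X X X X . . .
    . . X X X X . .
    . . . X X X . .
    . . . . X X . .
    . . . . . X . .
    . . . . . . X .
    . . . . . . . .
    . . . . . . . .
    . . . . . . . .
    . . . . . . . .
T2:
  2·area = 48
  edge (14, 16)→(2, 12): d=(-12,-4) top-left  bias=+0
  edge (2, 12)→(14, 12): d=(12,0) top-left  bias=+0
  edge (14, 12)→(14, 16): d=(0,4) right/bottom  bias=-1
    (2,6)@(5, 13): e=[0,12,36] → X  [on edge]
    (3,6)@(7, 13): e=[8,12,28] → X
    (4,6)@(9, 13): e=[16,12,20] → X
    (5,6)@(11, 13): e=[24,12,12] → X
    (6,6)@(13, 13): e=[32,12,4] → X
    (7,6)@(15, 13): e=[40,12,-4] → .
    (2,7)@(5, 15): e=[-24,36,36] → .
    (3,7)@(7, 15): e=[-16,36,28] → .
    (4,7)@(9, 15): e=[-8,36,20] → .
    (5,7)@(11, 15): e=[0,36,12] → X  [on edge]
    (7,7)@(15, 15): e=[16,36,-4] → .
    (5,8)@(11, 17): e=[-24,60,12] → .
  covered (7 px):
    . . . . . . . .
    . . . . . . . .
    . . . . . . . .
    . . . . . . . .
    . . . . . . . .
    . . . . . . . .
    . . X X X X X .
    . . . . . X X .
    . . . . . . . .
    . . . . . . . .
    . . . . . . . .
    . . . . . . . .
T3:
  2·area = 16  (B↔C swapped to make it positive)
  edge (8, 14)→(14, 18): d=(6,4) right/bottom  bias=-1
  edge (14, 18)→(4, 14): d=(-10,-4) top-left  bias=+0
  edge (4, 14)→(8, 14): d=(4,0) top-left  bias=+0
    (3,7)@(7, 15): e=[10,2,4] → X
    (4,7)@(9, 15): e=[2,10,4] → X
    (5,7)@(11, 15): e=[-6,18,4] → .
    (3,8)@(7, 17): e=[22,-18,12] → .
    (4,8)@(9, 17): e=[14,-10,12] → .
  covered (2 px):
    . . . . . . . .
    . . . . . . . .
    . . . . . . . .
    . . . . . . . .
    . . . . . . . .
    . . . . . . . .
    . . . . . . . .
    . . . X X . . .
    . . . . . . . .
    . . . . . . . .
    . . . . . . . .
    . . . . . . . .
T4:
  2·area = 64  (B↔C swapped to make it positive)
  edge (0, 16)→(14, 10): d=(14,-6) top-left  bias=+0
  edge (14, 10)→(6, 18): d=(-8,8) right/bottom  bias=-1
  edge (6, 18)→(0, 16): d=(-6,-2) top-left  bias=+0
    (7,4)@(15, 9): e=[-8,0,72] → .  [on edge]
    (6,5)@(13, 11): e=[8,0,56] → .  [on edge]
    (3,6)@(7, 13): e=[0,32,32] → X  [on edge]
    (4,6)@(9, 13): e=[12,16,36] → X
    (5,6)@(11, 13): e=[24,0,40] → .  [on edge]
    (1,7)@(3, 15): e=[4,48,12] → X
    (2,7)@(5, 15): e=[16,32,16] → X
    (4,7)@(9, 15): e=[40,0,24] → .  [on edge]
    (1,8)@(3, 17): e=[32,32,0] → X  [on edge]
    (3,8)@(7, 17): e=[56,0,8] → .  [on edge]
    (1,9)@(3, 19): e=[60,16,-12] → .
    (2,9)@(5, 19): e=[72,0,-8] → .  [on edge]
    (4,9)@(9, 19): e=[96,-32,0] → .  [on edge]
    (1,10)@(3, 21): e=[88,0,-24] → .  [on edge]
    (7,10)@(15, 21): e=[160,-96,0] → .  [on edge]
    (0,11)@(1, 23): e=[104,0,-40] → .  [on edge]
  covered (7 px):
    . . . . . . . .
    . . . . . . . .
    . . . . . . . .
    . . . . . . . .
    . . . . . . . .
    . . . . . . . .
    . . . X X . . .
    . X X X . . . .
    . X X . . . . .
    . . . . . . . .
    . . . . . . . .
    . . . . . . . .

Answer: 54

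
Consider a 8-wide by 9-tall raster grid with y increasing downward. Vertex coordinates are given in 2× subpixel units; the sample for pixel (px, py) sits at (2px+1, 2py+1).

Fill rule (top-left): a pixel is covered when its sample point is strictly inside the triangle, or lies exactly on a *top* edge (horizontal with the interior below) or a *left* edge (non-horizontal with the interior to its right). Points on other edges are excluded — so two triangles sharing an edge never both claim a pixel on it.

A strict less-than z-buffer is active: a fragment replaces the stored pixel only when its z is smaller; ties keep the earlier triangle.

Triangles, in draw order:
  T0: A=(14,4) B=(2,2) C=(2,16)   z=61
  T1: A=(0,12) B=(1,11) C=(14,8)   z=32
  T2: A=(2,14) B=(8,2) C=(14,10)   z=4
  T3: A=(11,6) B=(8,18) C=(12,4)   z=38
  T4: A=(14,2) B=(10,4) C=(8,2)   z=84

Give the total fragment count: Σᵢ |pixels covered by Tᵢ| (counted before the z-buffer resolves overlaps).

T0:
  2·area = 168  (B↔C swapped to make it positive)
  edge (14, 4)→(2, 16): d=(-12,12) right/bottom  bias=-1
  edge (2, 16)→(2, 2): d=(0,-14) top-left  bias=+0
  edge (2, 2)→(14, 4): d=(12,2) right/bottom  bias=-1
    (1,1)@(3, 3): e=[144,14,10] → #
    (2,1)@(5, 3): e=[120,42,6] → #
    (3,1)@(7, 3): e=[96,70,2] → #
    (4,1)@(9, 3): e=[72,98,-2] → ·
    (7,1)@(15, 3): e=[0,182,-14] → ·  [on edge]
    (1,2)@(3, 5): e=[120,14,34] → #
    (4,2)@(9, 5): e=[48,98,22] → #
    (5,2)@(11, 5): e=[24,126,18] → #
    (6,2)@(13, 5): e=[0,154,14] → ·  [on edge]
    (1,3)@(3, 7): e=[96,14,58] → #
    (5,3)@(11, 7): e=[0,126,42] → ·  [on edge]
    (1,4)@(3, 9): e=[72,14,82] → #
    (4,4)@(9, 9): e=[0,98,70] → ·  [on edge]
    (3,5)@(7, 11): e=[0,70,98] → ·  [on edge]
    (2,6)@(5, 13): e=[0,42,126] → ·  [on edge]
    (1,7)@(3, 15): e=[0,14,154] → ·  [on edge]
    (0,8)@(1, 17): e=[0,-14,182] → ·  [on edge]
  covered (18 px):
    · · · · · · · ·
    · # # # · · · ·
    · # # # # # · ·
    · # # # # · · ·
    · # # # · · · ·
    · # # · · · · ·
    · # · · · · · ·
    · · · · · · · ·
    · · · · · · · ·
T1:
  2·area = 10
  edge (0, 12)→(1, 11): d=(1,-1) top-left  bias=+0
  edge (1, 11)→(14, 8): d=(13,-3) top-left  bias=+0
  edge (14, 8)→(0, 12): d=(-14,4) right/bottom  bias=-1
    (5,0)@(11, 1): e=[0,-100,110] → ·  [on edge]
    (4,1)@(9, 3): e=[0,-80,90] → ·  [on edge]
    (3,2)@(7, 5): e=[0,-60,70] → ·  [on edge]
    (2,3)@(5, 7): e=[0,-40,50] → ·  [on edge]
    (1,4)@(3, 9): e=[0,-20,30] → ·  [on edge]
    (0,5)@(1, 11): e=[0,0,10] → #  [on edge]
    (1,5)@(3, 11): e=[2,6,2] → #
    (2,5)@(5, 11): e=[4,12,-6] → ·
    (0,6)@(1, 13): e=[2,26,-18] → ·
    (1,6)@(3, 13): e=[4,32,-26] → ·
  covered (2 px):
    · · · · · · · ·
    · · · · · · · ·
    · · · · · · · ·
    · · · · · · · ·
    · · · · · · · ·
    # # · · · · · ·
    · · · · · · · ·
    · · · · · · · ·
    · · · · · · · ·
T2:
  2·area = 120
  edge (2, 14)→(8, 2): d=(6,-12) top-left  bias=+0
  edge (8, 2)→(14, 10): d=(6,8) right/bottom  bias=-1
  edge (14, 10)→(2, 14): d=(-12,4) right/bottom  bias=-1
    (3,2)@(7, 5): e=[6,26,88] → #
    (4,2)@(9, 5): e=[30,10,80] → #
    (5,2)@(11, 5): e=[54,-6,72] → ·
    (3,3)@(7, 7): e=[18,38,64] → #
    (5,3)@(11, 7): e=[66,6,48] → #
    (6,3)@(13, 7): e=[90,-10,40] → ·
    (2,4)@(5, 9): e=[6,66,48] → #
    (6,4)@(13, 9): e=[102,2,16] → #
    (7,4)@(15, 9): e=[126,-14,8] → ·
    (2,5)@(5, 11): e=[18,78,24] → #
    (5,5)@(11, 11): e=[90,30,0] → ·  [on edge]
    (6,5)@(13, 11): e=[114,14,-8] → ·
    (2,6)@(5, 13): e=[30,90,0] → ·  [on edge]
  covered (14 px):
    · · · · · · · ·
    · · · · · · · ·
    · · · # # · · ·
    · · · # # # · ·
    · · # # # # # ·
    · · # # # · · ·
    · # · · · · · ·
    · · · · · · · ·
    · · · · · · · ·
T3:
  2·area = 6  (B↔C swapped to make it positive)
  edge (11, 6)→(12, 4): d=(1,-2) top-left  bias=+0
  edge (12, 4)→(8, 18): d=(-4,14) right/bottom  bias=-1
  edge (8, 18)→(11, 6): d=(3,-12) top-left  bias=+0
    (5,3)@(11, 7): e=[1,2,3] → #
    (6,3)@(13, 7): e=[5,-26,27] → ·
    (5,4)@(11, 9): e=[3,-6,9] → ·
  covered (1 px):
    · · · · · · · ·
    · · · · · · · ·
    · · · · · · · ·
    · · · · · # · ·
    · · · · · · · ·
    · · · · · · · ·
    · · · · · · · ·
    · · · · · · · ·
    · · · · · · · ·
T4:
  2·area = 12
  edge (14, 2)→(10, 4): d=(-4,2) right/bottom  bias=-1
  edge (10, 4)→(8, 2): d=(-2,-2) top-left  bias=+0
  edge (8, 2)→(14, 2): d=(6,0) top-left  bias=+0
    (3,0)@(7, 1): e=[18,0,-6] → ·  [on edge]
    (4,1)@(9, 3): e=[6,0,6] → #  [on edge]
    (5,1)@(11, 3): e=[2,4,6] → #
    (6,1)@(13, 3): e=[-2,8,6] → ·
    (4,2)@(9, 5): e=[-2,-4,18] → ·
    (5,2)@(11, 5): e=[-6,0,18] → ·  [on edge]
    (6,3)@(13, 7): e=[-18,0,30] → ·  [on edge]
    (7,4)@(15, 9): e=[-30,0,42] → ·  [on edge]
  covered (2 px):
    · · · · · · · ·
    · · · · # # · ·
    · · · · · · · ·
    · · · · · · · ·
    · · · · · · · ·
    · · · · · · · ·
    · · · · · · · ·
    · · · · · · · ·
    · · · · · · · ·

Final: 37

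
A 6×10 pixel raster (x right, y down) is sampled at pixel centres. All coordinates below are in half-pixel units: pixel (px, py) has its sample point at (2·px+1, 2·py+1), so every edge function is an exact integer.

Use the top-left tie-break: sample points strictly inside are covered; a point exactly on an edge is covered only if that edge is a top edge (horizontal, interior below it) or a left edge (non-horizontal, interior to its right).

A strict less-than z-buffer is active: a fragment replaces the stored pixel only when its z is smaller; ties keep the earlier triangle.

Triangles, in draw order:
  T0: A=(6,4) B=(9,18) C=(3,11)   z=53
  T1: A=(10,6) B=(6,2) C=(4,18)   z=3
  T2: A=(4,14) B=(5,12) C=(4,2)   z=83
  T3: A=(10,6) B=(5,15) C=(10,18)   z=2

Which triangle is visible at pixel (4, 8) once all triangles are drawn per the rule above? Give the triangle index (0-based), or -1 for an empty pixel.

T0:
  2·area = 63
  edge (6, 4)→(9, 18): d=(3,14) right/bottom  bias=-1
  edge (9, 18)→(3, 11): d=(-6,-7) top-left  bias=+0
  edge (3, 11)→(6, 4): d=(3,-7) top-left  bias=+0
    (2,3)@(5, 7): e=[23,38,2] → X
    (3,3)@(7, 7): e=[-5,52,16] → .
    (2,4)@(5, 9): e=[29,26,8] → X
    (3,4)@(7, 9): e=[1,40,22] → X
    (4,4)@(9, 9): e=[-27,54,36] → .
    (1,5)@(3, 11): e=[63,0,0] → X  [on edge]
    (4,5)@(9, 11): e=[-21,42,42] → .
    (1,6)@(3, 13): e=[69,-12,6] → .
    (2,6)@(5, 13): e=[41,2,20] → X
    (4,6)@(9, 13): e=[-15,30,48] → .
    (2,7)@(5, 15): e=[47,-10,26] → .
    (3,7)@(7, 15): e=[19,4,40] → X
  covered (9 px):
    . . . . . .
    . . . . . .
    . . . . . .
    . . X . . .
    . . X X . .
    . X X X . .
    . . X X . .
    . . . X . .
    . . . . . .
    . . . . . .
T1:
  2·area = 72  (B↔C swapped to make it positive)
  edge (10, 6)→(4, 18): d=(-6,12) right/bottom  bias=-1
  edge (4, 18)→(6, 2): d=(2,-16) top-left  bias=+0
  edge (6, 2)→(10, 6): d=(4,4) right/bottom  bias=-1
    (2,0)@(5, 1): e=[90,-18,0] → .  [on edge]
    (3,1)@(7, 3): e=[54,18,0] → .  [on edge]
    (3,2)@(7, 5): e=[42,22,8] → X
    (4,2)@(9, 5): e=[18,54,0] → .  [on edge]
    (3,3)@(7, 7): e=[30,26,16] → X
    (4,3)@(9, 7): e=[6,58,8] → X
    (5,3)@(11, 7): e=[-18,90,0] → .  [on edge]
    (3,4)@(7, 9): e=[18,30,24] → X
    (4,4)@(9, 9): e=[-6,62,16] → .
    (2,5)@(5, 11): e=[30,2,40] → X
    (4,5)@(9, 11): e=[-18,66,24] → .
    (2,6)@(5, 13): e=[18,6,48] → X
  covered (8 px):
    . . . . . .
    . . . . . .
    . . . X . .
    . . . X X .
    . . . X . .
    . . X X . .
    . . X . . .
    . . X . . .
    . . . . . .
    . . . . . .
T2:
  2·area = 12  (B↔C swapped to make it positive)
  edge (4, 14)→(4, 2): d=(0,-12) top-left  bias=+0
  edge (4, 2)→(5, 12): d=(1,10) right/bottom  bias=-1
  edge (5, 12)→(4, 14): d=(-1,2) right/bottom  bias=-1
  covered (0 px):
    . . . . . .
    . . . . . .
    . . . . . .
    . . . . . .
    . . . . . .
    . . . . . .
    . . . . . .
    . . . . . .
    . . . . . .
    . . . . . .
T3:
  2·area = 60  (B↔C swapped to make it positive)
  edge (10, 6)→(10, 18): d=(0,12) right/bottom  bias=-1
  edge (10, 18)→(5, 15): d=(-5,-3) top-left  bias=+0
  edge (5, 15)→(10, 6): d=(5,-9) top-left  bias=+0
    (4,4)@(9, 9): e=[12,42,6] → X
    (5,4)@(11, 9): e=[-12,48,24] → .
    (4,5)@(9, 11): e=[12,32,16] → X
    (5,5)@(11, 11): e=[-12,38,34] → .
    (3,6)@(7, 13): e=[36,16,8] → X
    (5,6)@(11, 13): e=[-12,28,44] → .
    (2,7)@(5, 15): e=[60,0,0] → X  [on edge]
    (5,7)@(11, 15): e=[-12,18,54] → .
    (2,8)@(5, 17): e=[60,-10,10] → .
    (3,8)@(7, 17): e=[36,-4,28] → .
    (4,8)@(9, 17): e=[12,2,46] → X
    (5,8)@(11, 17): e=[-12,8,64] → .
  covered (8 px):
    . . . . . .
    . . . . . .
    . . . . . .
    . . . . . .
    . . . . X .
    . . . . X .
    . . . X X .
    . . X X X .
    . . . . X .
    . . . . . .

Z-buffer (winner per pixel, '.' = empty):
  . . . . . .
  . . . . . .
  . . . 1 . .
  . . 0 1 1 .
  . . 0 1 3 .
  . 0 1 1 3 .
  . . 1 3 3 .
  . . 3 3 3 .
  . . . . 3 .
  . . . . . .

Result: 3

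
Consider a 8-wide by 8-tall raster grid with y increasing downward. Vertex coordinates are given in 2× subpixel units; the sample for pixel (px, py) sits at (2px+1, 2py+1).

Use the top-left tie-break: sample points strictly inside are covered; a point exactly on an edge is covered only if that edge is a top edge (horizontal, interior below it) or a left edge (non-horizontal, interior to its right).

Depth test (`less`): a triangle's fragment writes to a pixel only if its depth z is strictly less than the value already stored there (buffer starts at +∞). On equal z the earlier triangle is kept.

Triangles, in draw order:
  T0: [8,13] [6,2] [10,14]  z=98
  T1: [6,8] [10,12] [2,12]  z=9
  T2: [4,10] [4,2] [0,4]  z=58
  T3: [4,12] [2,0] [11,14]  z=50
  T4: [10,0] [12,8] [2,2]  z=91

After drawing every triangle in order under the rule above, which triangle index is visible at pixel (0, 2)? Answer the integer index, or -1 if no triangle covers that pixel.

T0:
  2·area = 20
  edge (8, 13)→(6, 2): d=(-2,-11) top-left  bias=+0
  edge (6, 2)→(10, 14): d=(4,12) right/bottom  bias=-1
  edge (10, 14)→(8, 13): d=(-2,-1) top-left  bias=+0
    (3,2)@(7, 5): e=[5,0,15] → ·  [on edge]
    (3,3)@(7, 7): e=[1,8,11] → #
    (4,3)@(9, 7): e=[23,-16,13] → ·
    (3,4)@(7, 9): e=[-3,16,7] → ·
    (4,5)@(9, 11): e=[15,0,5] → ·  [on edge]
    (4,6)@(9, 13): e=[11,8,1] → #
    (5,6)@(11, 13): e=[33,-16,3] → ·
    (4,7)@(9, 15): e=[7,16,-3] → ·
  covered (2 px):
    · · · · · · · ·
    · · · · · · · ·
    · · · · · · · ·
    · · · # · · · ·
    · · · · · · · ·
    · · · · · · · ·
    · · · · # · · ·
    · · · · · · · ·
T1:
  2·area = 32
  edge (6, 8)→(10, 12): d=(4,4) right/bottom  bias=-1
  edge (10, 12)→(2, 12): d=(-8,0) right/bottom  bias=-1
  edge (2, 12)→(6, 8): d=(4,-4) top-left  bias=+0
    (6,0)@(13, 1): e=[-56,88,0] → ·  [on edge]
    (0,1)@(1, 3): e=[0,72,-40] → ·  [on edge]
    (5,1)@(11, 3): e=[-40,72,0] → ·  [on edge]
    (1,2)@(3, 5): e=[0,56,-24] → ·  [on edge]
    (4,2)@(9, 5): e=[-24,56,0] → ·  [on edge]
    (2,3)@(5, 7): e=[0,40,-8] → ·  [on edge]
    (3,3)@(7, 7): e=[-8,40,0] → ·  [on edge]
    (2,4)@(5, 9): e=[8,24,0] → #  [on edge]
    (3,4)@(7, 9): e=[0,24,8] → ·  [on edge]
    (1,5)@(3, 11): e=[24,8,0] → #  [on edge]
    (3,5)@(7, 11): e=[8,8,16] → #
    (4,5)@(9, 11): e=[0,8,24] → ·  [on edge]
    (0,6)@(1, 13): e=[40,-8,0] → ·  [on edge]
    (5,6)@(11, 13): e=[0,-8,40] → ·  [on edge]
    (6,7)@(13, 15): e=[0,-24,56] → ·  [on edge]
  covered (4 px):
    · · · · · · · ·
    · · · · · · · ·
    · · · · · · · ·
    · · · · · · · ·
    · · # · · · · ·
    · # # # · · · ·
    · · · · · · · ·
    · · · · · · · ·
T2:
  2·area = 32  (B↔C swapped to make it positive)
  edge (4, 10)→(0, 4): d=(-4,-6) top-left  bias=+0
  edge (0, 4)→(4, 2): d=(4,-2) top-left  bias=+0
  edge (4, 2)→(4, 10): d=(0,8) right/bottom  bias=-1
    (1,1)@(3, 3): e=[22,2,8] → #
    (2,1)@(5, 3): e=[34,6,-8] → ·
    (0,2)@(1, 5): e=[2,6,24] → #
    (2,2)@(5, 5): e=[26,14,-8] → ·
    (0,3)@(1, 7): e=[-6,14,24] → ·
    (1,3)@(3, 7): e=[6,18,8] → #
    (2,3)@(5, 7): e=[18,22,-8] → ·
    (1,4)@(3, 9): e=[-2,26,8] → ·
  covered (4 px):
    · · · · · · · ·
    · # · · · · · ·
    # # · · · · · ·
    · # · · · · · ·
    · · · · · · · ·
    · · · · · · · ·
    · · · · · · · ·
    · · · · · · · ·
T3:
  2·area = 80
  edge (4, 12)→(2, 0): d=(-2,-12) top-left  bias=+0
  edge (2, 0)→(11, 14): d=(9,14) right/bottom  bias=-1
  edge (11, 14)→(4, 12): d=(-7,-2) top-left  bias=+0
    (1,1)@(3, 3): e=[6,13,61] → #
    (2,1)@(5, 3): e=[30,-15,65] → ·
    (1,2)@(3, 5): e=[2,31,47] → #
    (2,2)@(5, 5): e=[26,3,51] → #
    (3,2)@(7, 5): e=[50,-25,55] → ·
    (1,3)@(3, 7): e=[-2,49,33] → ·
    (2,3)@(5, 7): e=[22,21,37] → #
    (3,3)@(7, 7): e=[46,-7,41] → ·
    (2,4)@(5, 9): e=[18,39,23] → #
    (3,4)@(7, 9): e=[42,11,27] → #
    (4,4)@(9, 9): e=[66,-17,31] → ·
    (2,5)@(5, 11): e=[14,57,9] → #
  covered (10 px):
    · · · · · · · ·
    · # · · · · · ·
    · # # · · · · ·
    · · # · · · · ·
    · · # # · · · ·
    · · # # # · · ·
    · · · · # · · ·
    · · · · · · · ·
T4:
  2·area = 68
  edge (10, 0)→(12, 8): d=(2,8) right/bottom  bias=-1
  edge (12, 8)→(2, 2): d=(-10,-6) top-left  bias=+0
  edge (2, 2)→(10, 0): d=(8,-2) top-left  bias=+0
    (3,0)@(7, 1): e=[26,40,2] → #
    (4,0)@(9, 1): e=[10,52,6] → #
    (5,0)@(11, 1): e=[-6,64,10] → ·
    (2,1)@(5, 3): e=[46,8,14] → #
    (5,1)@(11, 3): e=[-2,44,26] → ·
    (2,2)@(5, 5): e=[50,-12,30] → ·
    (3,2)@(7, 5): e=[34,0,34] → #  [on edge]
    (5,2)@(11, 5): e=[2,24,42] → #
    (6,2)@(13, 5): e=[-14,36,46] → ·
    (3,3)@(7, 7): e=[38,-20,50] → ·
    (4,3)@(9, 7): e=[22,-8,54] → ·
    (5,3)@(11, 7): e=[6,4,58] → #
  covered (9 px):
    · · · # # · · ·
    · · # # # · · ·
    · · · # # # · ·
    · · · · · # · ·
    · · · · · · · ·
    · · · · · · · ·
    · · · · · · · ·
    · · · · · · · ·

Z-buffer (winner per pixel, '.' = empty):
  . . . 4 4 . . .
  . 3 4 4 4 . . .
  2 3 3 4 4 4 . .
  . 2 3 0 . 4 . .
  . . 1 3 . . . .
  . 1 1 1 3 . . .
  . . . . 3 . . .
  . . . . . . . .

Result: 2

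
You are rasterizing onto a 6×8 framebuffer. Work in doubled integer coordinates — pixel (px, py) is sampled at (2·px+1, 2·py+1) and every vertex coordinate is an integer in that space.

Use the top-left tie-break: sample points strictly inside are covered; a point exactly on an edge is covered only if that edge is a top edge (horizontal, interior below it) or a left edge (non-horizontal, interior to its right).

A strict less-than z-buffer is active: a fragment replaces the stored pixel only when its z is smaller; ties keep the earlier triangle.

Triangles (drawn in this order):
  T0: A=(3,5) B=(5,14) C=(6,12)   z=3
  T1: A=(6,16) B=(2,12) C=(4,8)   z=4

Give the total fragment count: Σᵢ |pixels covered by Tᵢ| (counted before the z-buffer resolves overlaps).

T0:
  2·area = 13  (B↔C swapped to make it positive)
  edge (3, 5)→(6, 12): d=(3,7) right/bottom  bias=-1
  edge (6, 12)→(5, 14): d=(-1,2) right/bottom  bias=-1
  edge (5, 14)→(3, 5): d=(-2,-9) top-left  bias=+0
    (1,2)@(3, 5): e=[0,13,0] → ·  [on edge]
    (2,5)@(5, 11): e=[4,3,6] → #
    (3,5)@(7, 11): e=[-10,-1,24] → ·
    (2,6)@(5, 13): e=[10,1,2] → #
    (3,6)@(7, 13): e=[-4,-3,20] → ·
    (2,7)@(5, 15): e=[16,-1,-2] → ·
  covered (2 px):
    · · · · · ·
    · · · · · ·
    · · · · · ·
    · · · · · ·
    · · · · · ·
    · · # · · ·
    · · # · · ·
    · · · · · ·
T1:
  2·area = 24
  edge (6, 16)→(2, 12): d=(-4,-4) top-left  bias=+0
  edge (2, 12)→(4, 8): d=(2,-4) top-left  bias=+0
  edge (4, 8)→(6, 16): d=(2,8) right/bottom  bias=-1
    (0,5)@(1, 11): e=[0,-6,30] → ·  [on edge]
    (1,5)@(3, 11): e=[8,2,14] → #
    (2,5)@(5, 11): e=[16,10,-2] → ·
    (1,6)@(3, 13): e=[0,6,18] → #  [on edge]
    (2,6)@(5, 13): e=[8,14,2] → #
    (3,6)@(7, 13): e=[16,22,-14] → ·
    (1,7)@(3, 15): e=[-8,10,22] → ·
    (2,7)@(5, 15): e=[0,18,6] → #  [on edge]
    (3,7)@(7, 15): e=[8,26,-10] → ·
  covered (4 px):
    · · · · · ·
    · · · · · ·
    · · · · · ·
    · · · · · ·
    · · · · · ·
    · # · · · ·
    · # # · · ·
    · · # · · ·

Answer: 6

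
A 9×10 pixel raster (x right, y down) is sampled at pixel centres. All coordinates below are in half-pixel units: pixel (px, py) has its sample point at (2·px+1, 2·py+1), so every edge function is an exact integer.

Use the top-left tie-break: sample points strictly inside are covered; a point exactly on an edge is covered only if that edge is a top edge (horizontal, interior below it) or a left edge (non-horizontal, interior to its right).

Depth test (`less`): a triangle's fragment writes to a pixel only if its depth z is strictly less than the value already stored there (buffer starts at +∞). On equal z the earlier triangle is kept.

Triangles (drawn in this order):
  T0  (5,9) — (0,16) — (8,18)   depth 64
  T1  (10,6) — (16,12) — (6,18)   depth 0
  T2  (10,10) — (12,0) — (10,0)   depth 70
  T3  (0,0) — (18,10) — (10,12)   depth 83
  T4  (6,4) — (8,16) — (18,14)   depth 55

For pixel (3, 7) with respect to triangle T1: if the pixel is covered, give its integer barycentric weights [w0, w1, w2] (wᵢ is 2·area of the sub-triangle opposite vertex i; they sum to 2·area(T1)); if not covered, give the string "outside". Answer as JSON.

T0:
  2·area = 66  (B↔C swapped to make it positive)
  edge (5, 9)→(8, 18): d=(3,9) right/bottom  bias=-1
  edge (8, 18)→(0, 16): d=(-8,-2) top-left  bias=+0
  edge (0, 16)→(5, 9): d=(5,-7) top-left  bias=+0
    (1,1)@(3, 3): e=[0,110,-44] → ·  [on edge]
    (2,4)@(5, 9): e=[0,66,0] → ·  [on edge]
    (2,5)@(5, 11): e=[6,50,10] → #
    (3,5)@(7, 11): e=[-12,54,24] → ·
    (1,6)@(3, 13): e=[30,30,6] → #
    (3,6)@(7, 13): e=[-6,38,34] → ·
    (0,7)@(1, 15): e=[54,10,2] → #
    (3,7)@(7, 15): e=[0,22,44] → ·  [on edge]
    (0,8)@(1, 17): e=[60,-6,12] → ·
    (1,8)@(3, 17): e=[42,-2,26] → ·
    (2,8)@(5, 17): e=[24,2,40] → #
    (3,8)@(7, 17): e=[6,6,54] → #
  covered (8 px):
    · · · · · · · · ·
    · · · · · · · · ·
    · · · · · · · · ·
    · · · · · · · · ·
    · · · · · · · · ·
    · · # · · · · · ·
    · # # · · · · · ·
    # # # · · · · · ·
    · · # # · · · · ·
    · · · · · · · · ·
T1:
  2·area = 96
  edge (10, 6)→(16, 12): d=(6,6) right/bottom  bias=-1
  edge (16, 12)→(6, 18): d=(-10,6) right/bottom  bias=-1
  edge (6, 18)→(10, 6): d=(4,-12) top-left  bias=+0
    (2,0)@(5, 1): e=[0,176,-80] → ·  [on edge]
    (3,1)@(7, 3): e=[0,144,-48] → ·  [on edge]
    (5,1)@(11, 3): e=[-24,120,0] → ·  [on edge]
    (4,2)@(9, 5): e=[0,112,-16] → ·  [on edge]
    (5,3)@(11, 7): e=[0,80,16] → ·  [on edge]
    (4,4)@(9, 9): e=[24,72,0] → #  [on edge]
    (5,4)@(11, 9): e=[12,60,24] → #
    (6,4)@(13, 9): e=[0,48,48] → ·  [on edge]
    (4,5)@(9, 11): e=[36,52,8] → #
    (6,5)@(13, 11): e=[12,28,56] → #
    (7,5)@(15, 11): e=[0,16,80] → ·  [on edge]
    (4,6)@(9, 13): e=[48,32,16] → #
    (8,6)@(17, 13): e=[0,-16,112] → ·  [on edge]
    (3,7)@(7, 15): e=[72,24,0] → #  [on edge]
    (5,7)@(11, 15): e=[48,0,48] → ·  [on edge]
  covered (11 px):
    · · · · · · · · ·
    · · · · · · · · ·
    · · · · · · · · ·
    · · · · · · · · ·
    · · · · # # · · ·
    · · · · # # # · ·
    · · · · # # # · ·
    · · · # # · · · ·
    · · · # · · · · ·
    · · · · · · · · ·
T2:
  2·area = 20  (B↔C swapped to make it positive)
  edge (10, 10)→(10, 0): d=(0,-10) top-left  bias=+0
  edge (10, 0)→(12, 0): d=(2,0) top-left  bias=+0
  edge (12, 0)→(10, 10): d=(-2,10) right/bottom  bias=-1
    (5,0)@(11, 1): e=[10,2,8] → #
    (6,0)@(13, 1): e=[30,2,-12] → ·
    (5,1)@(11, 3): e=[10,6,4] → #
    (6,1)@(13, 3): e=[30,6,-16] → ·
    (5,2)@(11, 5): e=[10,10,0] → ·  [on edge]
    (4,7)@(9, 15): e=[-10,30,0] → ·  [on edge]
  covered (2 px):
    · · · · · # · · ·
    · · · · · # · · ·
    · · · · · · · · ·
    · · · · · · · · ·
    · · · · · · · · ·
    · · · · · · · · ·
    · · · · · · · · ·
    · · · · · · · · ·
    · · · · · · · · ·
    · · · · · · · · ·
T3:
  2·area = 116
  edge (0, 0)→(18, 10): d=(18,10) right/bottom  bias=-1
  edge (18, 10)→(10, 12): d=(-8,2) right/bottom  bias=-1
  edge (10, 12)→(0, 0): d=(-10,-12) top-left  bias=+0
    (0,0)@(1, 1): e=[8,106,2] → #
    (1,0)@(3, 1): e=[-12,102,26] → ·
    (0,1)@(1, 3): e=[44,90,-18] → ·
    (1,1)@(3, 3): e=[24,86,6] → #
    (2,1)@(5, 3): e=[4,82,30] → #
    (3,1)@(7, 3): e=[-16,78,54] → ·
    (1,2)@(3, 5): e=[60,70,-14] → ·
    (2,2)@(5, 5): e=[40,66,10] → #
    (3,2)@(7, 5): e=[20,62,34] → #
    (4,2)@(9, 5): e=[0,58,58] → ·  [on edge]
    (2,3)@(5, 7): e=[76,50,-10] → ·
    (3,3)@(7, 7): e=[56,46,14] → #
  covered (14 px):
    # · · · · · · · ·
    · # # · · · · · ·
    · · # # · · · · ·
    · · · # # # · · ·
    · · · · # # # # ·
    · · · · · # # · ·
    · · · · · · · · ·
    · · · · · · · · ·
    · · · · · · · · ·
    · · · · · · · · ·
T4:
  2·area = 124  (B↔C swapped to make it positive)
  edge (6, 4)→(18, 14): d=(12,10) right/bottom  bias=-1
  edge (18, 14)→(8, 16): d=(-10,2) right/bottom  bias=-1
  edge (8, 16)→(6, 4): d=(-2,-12) top-left  bias=+0
    (3,2)@(7, 5): e=[2,112,10] → #
    (4,2)@(9, 5): e=[-18,108,34] → ·
    (3,3)@(7, 7): e=[26,92,6] → #
    (4,3)@(9, 7): e=[6,88,30] → #
    (5,3)@(11, 7): e=[-14,84,54] → ·
    (3,4)@(7, 9): e=[50,72,2] → #
    (5,4)@(11, 9): e=[10,64,50] → #
    (6,4)@(13, 9): e=[-10,60,74] → ·
    (3,5)@(7, 11): e=[74,52,-2] → ·
    (4,5)@(9, 11): e=[54,48,22] → #
    (6,5)@(13, 11): e=[14,40,70] → #
    (7,5)@(15, 11): e=[-6,36,94] → ·
    (6,7)@(13, 15): e=[62,0,62] → ·  [on edge]
    (1,8)@(3, 17): e=[186,0,-62] → ·  [on edge]
  covered (15 px):
    · · · · · · · · ·
    · · · · · · · · ·
    · · · # · · · · ·
    · · · # # · · · ·
    · · · # # # · · ·
    · · · · # # # · ·
    · · · · # # # # ·
    · · · · # # · · ·
    · · · · · · · · ·
    · · · · · · · · ·

Answer: [24,0,72]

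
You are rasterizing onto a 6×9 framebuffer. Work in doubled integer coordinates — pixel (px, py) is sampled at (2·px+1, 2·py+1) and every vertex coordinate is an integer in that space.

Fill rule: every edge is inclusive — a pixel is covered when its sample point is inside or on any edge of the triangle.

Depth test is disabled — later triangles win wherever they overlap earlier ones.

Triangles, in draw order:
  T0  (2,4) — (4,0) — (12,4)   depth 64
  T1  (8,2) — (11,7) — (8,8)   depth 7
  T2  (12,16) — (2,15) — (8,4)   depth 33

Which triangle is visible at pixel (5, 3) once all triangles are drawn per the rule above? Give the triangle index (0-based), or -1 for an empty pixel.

T0:
  2·area = 40
  edge (2, 4)→(4, 0): d=(2,-4) inclusive
  edge (4, 0)→(12, 4): d=(8,4) inclusive
  edge (12, 4)→(2, 4): d=(-10,0) inclusive
    (2,0)@(5, 1): e=[6,4,30] → █
    (3,0)@(7, 1): e=[14,-4,30] → ·
    (1,1)@(3, 3): e=[2,28,10] → █
    (3,1)@(7, 3): e=[18,12,10] → █
    (4,1)@(9, 3): e=[26,4,10] → █
    (5,1)@(11, 3): e=[34,-4,10] → ·
    (1,2)@(3, 5): e=[6,44,-10] → ·
    (2,2)@(5, 5): e=[14,36,-10] → ·
    (3,2)@(7, 5): e=[22,28,-10] → ·
    (4,2)@(9, 5): e=[30,20,-10] → ·
  covered (5 px):
    · · █ · · ·
    · █ █ █ █ ·
    · · · · · ·
    · · · · · ·
    · · · · · ·
    · · · · · ·
    · · · · · ·
    · · · · · ·
    · · · · · ·
T1:
  2·area = 18
  edge (8, 2)→(11, 7): d=(3,5) inclusive
  edge (11, 7)→(8, 8): d=(-3,1) inclusive
  edge (8, 8)→(8, 2): d=(0,-6) inclusive
    (4,2)@(9, 5): e=[4,8,6] → █
    (5,2)@(11, 5): e=[-6,6,18] → ·
    (4,3)@(9, 7): e=[10,2,6] → █
    (5,3)@(11, 7): e=[0,0,18] → █  [on edge]
    (2,4)@(5, 9): e=[36,0,-18] → ·  [on edge]
    (4,4)@(9, 9): e=[16,-4,6] → ·
    (5,4)@(11, 9): e=[6,-6,18] → ·
  covered (3 px):
    · · · · · ·
    · · · · · ·
    · · · · █ ·
    · · · · █ █
    · · · · · ·
    · · · · · ·
    · · · · · ·
    · · · · · ·
    · · · · · ·
T2:
  2·area = 116
  edge (12, 16)→(2, 15): d=(-10,-1) inclusive
  edge (2, 15)→(8, 4): d=(6,-11) inclusive
  edge (8, 4)→(12, 16): d=(4,12) inclusive
    (3,0)@(7, 1): e=[145,-29,0] → ·  [on edge]
    (3,3)@(7, 7): e=[85,7,24] → █
    (4,3)@(9, 7): e=[87,29,0] → █  [on edge]
    (5,3)@(11, 7): e=[89,51,-24] → ·
    (3,4)@(7, 9): e=[65,19,32] → █
    (5,4)@(11, 9): e=[69,63,-16] → ·
    (2,5)@(5, 11): e=[43,9,64] → █
    (5,5)@(11, 11): e=[49,75,-8] → ·
    (2,6)@(5, 13): e=[23,21,72] → █
    (5,6)@(11, 13): e=[29,87,0] → █  [on edge]
    (1,7)@(3, 15): e=[1,11,104] → █
    (1,8)@(3, 17): e=[-19,23,112] → ·
  covered (16 px):
    · · · · · ·
    · · · · · ·
    · · · · · ·
    · · · █ █ ·
    · · · █ █ ·
    · · █ █ █ ·
    · · █ █ █ █
    · █ █ █ █ █
    · · · · · ·

Z-buffer (winner per pixel, '.' = empty):
  . . 0 . . .
  . 0 0 0 0 .
  . . . . 1 .
  . . . 2 2 1
  . . . 2 2 .
  . . 2 2 2 .
  . . 2 2 2 2
  . 2 2 2 2 2
  . . . . . .

Result: 1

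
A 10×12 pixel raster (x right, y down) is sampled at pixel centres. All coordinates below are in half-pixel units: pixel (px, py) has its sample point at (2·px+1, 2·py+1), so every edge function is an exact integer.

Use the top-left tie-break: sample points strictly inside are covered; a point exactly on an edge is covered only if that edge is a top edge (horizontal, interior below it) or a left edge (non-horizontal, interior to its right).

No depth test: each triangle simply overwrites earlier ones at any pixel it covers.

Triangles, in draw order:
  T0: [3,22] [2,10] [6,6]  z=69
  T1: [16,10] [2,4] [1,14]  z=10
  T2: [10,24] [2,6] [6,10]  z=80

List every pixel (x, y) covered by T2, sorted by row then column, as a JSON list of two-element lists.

T0:
  2·area = 52
  edge (3, 22)→(2, 10): d=(-1,-12) top-left  bias=+0
  edge (2, 10)→(6, 6): d=(4,-4) top-left  bias=+0
  edge (6, 6)→(3, 22): d=(-3,16) right/bottom  bias=-1
    (5,0)@(11, 1): e=[117,0,-65] → .  [on edge]
    (4,1)@(9, 3): e=[91,0,-39] → .  [on edge]
    (3,2)@(7, 5): e=[65,0,-13] → .  [on edge]
    (2,3)@(5, 7): e=[39,0,13] → X  [on edge]
    (3,3)@(7, 7): e=[63,8,-19] → .
    (1,4)@(3, 9): e=[13,0,39] → X  [on edge]
    (3,4)@(7, 9): e=[61,16,-25] → .
    (0,5)@(1, 11): e=[-13,0,65] → .  [on edge]
    (1,5)@(3, 11): e=[11,8,33] → X
    (3,5)@(7, 11): e=[59,24,-31] → .
    (1,6)@(3, 13): e=[9,16,27] → X
    (2,6)@(5, 13): e=[33,24,-5] → .
  covered (10 px):
    . . . . . . . . . .
    . . . . . . . . . .
    . . . . . . . . . .
    . . X . . . . . . .
    . X X . . . . . . .
    . X X . . . . . . .
    . X . . . . . . . .
    . X . . . . . . . .
    . X . . . . . . . .
    . X . . . . . . . .
    . X . . . . . . . .
    . . . . . . . . . .
T1:
  2·area = 146  (B↔C swapped to make it positive)
  edge (16, 10)→(1, 14): d=(-15,4) right/bottom  bias=-1
  edge (1, 14)→(2, 4): d=(1,-10) top-left  bias=+0
  edge (2, 4)→(16, 10): d=(14,6) right/bottom  bias=-1
    (1,2)@(3, 5): e=[127,11,8] → X
    (2,2)@(5, 5): e=[119,31,-4] → .
    (1,3)@(3, 7): e=[97,13,36] → X
    (2,3)@(5, 7): e=[89,33,24] → X
    (3,3)@(7, 7): e=[81,53,12] → X
    (4,3)@(9, 7): e=[73,73,0] → .  [on edge]
    (1,4)@(3, 9): e=[67,15,64] → X
    (4,4)@(9, 9): e=[43,75,28] → X
    (5,4)@(11, 9): e=[35,95,16] → X
    (6,4)@(13, 9): e=[27,115,4] → X
    (7,4)@(15, 9): e=[19,135,-8] → .
    (1,5)@(3, 11): e=[37,17,92] → X
  covered (16 px):
    . . . . . . . . . .
    . . . . . . . . . .
    . X . . . . . . . .
    . X X X . . . . . .
    . X X X X X X . . .
    . X X X X X . . . .
    . X . . . . . . . .
    . . . . . . . . . .
    . . . . . . . . . .
    . . . . . . . . . .
    . . . . . . . . . .
    . . . . . . . . . .
T2:
  2·area = 40
  edge (10, 24)→(2, 6): d=(-8,-18) top-left  bias=+0
  edge (2, 6)→(6, 10): d=(4,4) right/bottom  bias=-1
  edge (6, 10)→(10, 24): d=(4,14) right/bottom  bias=-1
    (0,2)@(1, 5): e=[-10,0,50] → .  [on edge]
    (1,3)@(3, 7): e=[10,0,30] → .  [on edge]
    (2,4)@(5, 9): e=[30,0,10] → .  [on edge]
    (2,5)@(5, 11): e=[14,8,18] → X
    (3,5)@(7, 11): e=[50,0,-10] → .  [on edge]
    (2,6)@(5, 13): e=[-2,16,26] → .
    (4,6)@(9, 13): e=[70,0,-30] → .  [on edge]
    (3,7)@(7, 15): e=[18,16,6] → X
    (4,7)@(9, 15): e=[54,8,-22] → .
    (5,7)@(11, 15): e=[90,0,-50] → .  [on edge]
    (3,8)@(7, 17): e=[2,24,14] → X
    (4,8)@(9, 17): e=[38,16,-14] → .
    (6,8)@(13, 17): e=[110,0,-70] → .  [on edge]
    (7,9)@(15, 19): e=[130,0,-90] → .  [on edge]
    (8,10)@(17, 21): e=[150,0,-110] → .  [on edge]
    (9,11)@(19, 23): e=[170,0,-130] → .  [on edge]
  covered (4 px):
    . . . . . . . . . .
    . . . . . . . . . .
    . . . . . . . . . .
    . . . . . . . . . .
    . . . . . . . . . .
    . . X . . . . . . .
    . . . . . . . . . .
    . . . X . . . . . .
    . . . X . . . . . .
    . . . . . . . . . .
    . . . . X . . . . .
    . . . . . . . . . .

Final: [[2,5],[3,7],[3,8],[4,10]]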